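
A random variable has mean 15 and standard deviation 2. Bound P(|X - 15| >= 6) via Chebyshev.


k = 6/2 = 3
Chebyshev: P(|X-mu| >= k*sigma) <= 1/k^2 = 1/3^2 = 1/9

1/9


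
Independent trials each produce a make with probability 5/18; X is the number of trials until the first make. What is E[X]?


For geometric (trials until first success), E[X] = 1/p = 1/(5/18) = 18/5

18/5


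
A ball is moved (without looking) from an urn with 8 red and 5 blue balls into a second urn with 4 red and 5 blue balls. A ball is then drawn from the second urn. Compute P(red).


P(transfer red) = 8/13; P(transfer blue) = 5/13
If red transferred: Urn II has 5 red of 10, so P(red|red moved) = 1/2
If blue transferred: Urn II has 4 red of 10, so P(red|blue moved) = 2/5
By total probability: P(red) = 8/13*1/2 + 5/13*2/5 = 6/13

6/13


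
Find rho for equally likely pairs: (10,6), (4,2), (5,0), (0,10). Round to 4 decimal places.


Cov(X,Y) = -4.3750, Var(X) = 12.6875, Var(Y) = 14.7500
rho = Cov/(sqrt(VarX)*sqrt(VarY)) = -0.3198

-0.3198


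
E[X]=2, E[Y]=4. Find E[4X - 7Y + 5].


E[4X - 7Y + 5] = 4*E[X] - 7*E[Y] + 5
= (4)*(2) + (-7)*(4) + (5)
= 8 - 28 + 5 = -15

-15


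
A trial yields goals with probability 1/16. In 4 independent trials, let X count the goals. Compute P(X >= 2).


P(X>=2) = P(X=2) + P(X=3) + P(X=4)
= 675/32768 + 15/16384 + 1/65536
= 1411/65536

1411/65536


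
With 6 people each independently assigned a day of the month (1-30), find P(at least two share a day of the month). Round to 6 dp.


P(all different) = prod((30-i)/30 for i=0..5) = 0.586444
P(at least one match) = 1 - 0.586444 = 0.413556

0.413556


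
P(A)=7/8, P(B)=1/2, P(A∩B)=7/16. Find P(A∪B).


P(A∪B) = P(A) + P(B) - P(A∩B)
= 7/8 + 1/2 - 7/16 = 15/16

15/16


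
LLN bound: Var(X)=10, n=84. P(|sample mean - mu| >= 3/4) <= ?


Var(Xbar) = Var(X)/n = 10/84
Chebyshev: P(|Xbar-mu| >= 3/4) <= Var(Xbar)/(3/4)^2 = (5/42)/(9/16) = 40/189

40/189


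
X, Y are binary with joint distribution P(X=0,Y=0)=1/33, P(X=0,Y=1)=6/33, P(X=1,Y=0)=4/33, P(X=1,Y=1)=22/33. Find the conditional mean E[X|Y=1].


P(Y=1) = 28/33
E[X|Y=1] = (0*6 + 1*22)/28 = 22/28 = 11/14

11/14


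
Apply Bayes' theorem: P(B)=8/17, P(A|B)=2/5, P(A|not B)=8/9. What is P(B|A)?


P(A) = P(A|B)P(B) + P(A|B')P(B') = 2/5*8/17 + 8/9*9/17 = 56/85
P(B|A) = P(A|B)P(B)/P(A) = (16/85)/(56/85) = 2/7

2/7


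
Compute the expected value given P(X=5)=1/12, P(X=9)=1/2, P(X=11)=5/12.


E[X] = sum(x * P(x))
= 5*1/12 + 9*1/2 + 11*5/12
= 19/2

19/2


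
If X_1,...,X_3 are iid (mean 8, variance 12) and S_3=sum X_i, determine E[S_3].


E[S_n] = n*E[X_1] = 3*8 = 24

24


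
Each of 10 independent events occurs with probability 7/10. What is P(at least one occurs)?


P(at least one) = 1 - P(none)
P(none) = (1 - 7/10)^10 = (3/10)^10 = 59049/10000000000
P(at least one) = 1 - 59049/10000000000 = 9999940951/10000000000

9999940951/10000000000


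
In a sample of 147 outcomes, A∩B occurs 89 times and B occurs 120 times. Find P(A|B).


P(A|B) = P(A∩B)/P(B) = (89/147)/(120/147) = 89/120

89/120


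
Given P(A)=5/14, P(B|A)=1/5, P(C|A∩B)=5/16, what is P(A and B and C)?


P(A∩B∩C) = P(A) * P(B|A) * P(C|A∩B)
= 5/14 * 1/5 * 5/16
= 1/14 * 5/16 = 5/224

5/224


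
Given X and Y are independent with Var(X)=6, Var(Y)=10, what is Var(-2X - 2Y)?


Independence => Cov(X,Y)=0
Var(-2X - 2Y) = (-2)^2*Var(X) + (-2)^2*Var(Y)
= 4*6 + 4*10 = 64

64


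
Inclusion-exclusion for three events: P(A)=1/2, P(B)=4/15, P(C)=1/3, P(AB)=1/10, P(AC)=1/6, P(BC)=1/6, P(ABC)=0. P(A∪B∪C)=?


P(A∪B∪C) = P(A)+P(B)+P(C) - P(AB)-P(AC)-P(BC) + P(ABC)
= 1/2+4/15+1/3 - 1/10-1/6-1/6 + 0
= 2/3

2/3


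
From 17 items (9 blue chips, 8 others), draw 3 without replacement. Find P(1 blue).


P(X=1) = C(9,1)*C(8,2) / C(17,3)
= 9*28 / 680
= 252/680 = 63/170

63/170


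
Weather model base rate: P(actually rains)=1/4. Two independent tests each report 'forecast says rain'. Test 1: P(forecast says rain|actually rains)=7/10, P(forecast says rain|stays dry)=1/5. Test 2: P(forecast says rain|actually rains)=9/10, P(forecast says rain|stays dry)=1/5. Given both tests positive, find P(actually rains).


After test 1: P(+) = 7/10*1/4 + 1/5*3/4 = 13/40
P(B|+) = (7/40)/(13/40) = 7/13
After test 2 (use post1 as new prior): P(+) = 9/10*7/13 + 1/5*6/13 = 15/26
P(B|+,+) = (63/130)/(15/26) = 21/25

21/25


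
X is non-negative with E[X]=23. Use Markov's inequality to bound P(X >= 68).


Markov: P(X >= a) <= E[X]/a
P(X >= 68) <= 23/68

23/68


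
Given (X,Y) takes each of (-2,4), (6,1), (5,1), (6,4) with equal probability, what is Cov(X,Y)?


E[X]=15/4, E[Y]=5/2, E[XY]=27/4
Cov(X,Y) = E[XY] - E[X]E[Y] = 27/4 - 15/4*5/2 = -21/8

-21/8


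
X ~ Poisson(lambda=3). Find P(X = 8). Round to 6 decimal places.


P(X=8) = e^(-3) * 3^8 / 8!
≈ 0.04978706837 * 6561 / 40320
≈ 0.008102

0.008102


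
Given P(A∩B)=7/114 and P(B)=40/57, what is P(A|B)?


P(A|B) = P(A∩B)/P(B) = (7/114)/(80/114) = 7/80

7/80


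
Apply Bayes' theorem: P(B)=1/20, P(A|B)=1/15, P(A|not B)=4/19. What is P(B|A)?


P(A) = P(A|B)P(B) + P(A|B')P(B') = 1/15*1/20 + 4/19*19/20 = 61/300
P(B|A) = P(A|B)P(B)/P(A) = (1/300)/(61/300) = 1/61

1/61


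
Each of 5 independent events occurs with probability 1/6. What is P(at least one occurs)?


P(at least one) = 1 - P(none)
P(none) = (1 - 1/6)^5 = (5/6)^5 = 3125/7776
P(at least one) = 1 - 3125/7776 = 4651/7776

4651/7776


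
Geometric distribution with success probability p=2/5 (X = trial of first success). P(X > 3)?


P(X > 3) = P(first 3 trials all fail) = (1-p)^3 = (3/5)^3 = 27/125

27/125


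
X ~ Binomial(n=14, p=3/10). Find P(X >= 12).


P(X>=12) = P(X=12) + P(X=13) + P(X=14)
= 2369695419/100000000000000 + 78121827/50000000000000 + 4782969/100000000000000
= 1265361021/50000000000000

1265361021/50000000000000


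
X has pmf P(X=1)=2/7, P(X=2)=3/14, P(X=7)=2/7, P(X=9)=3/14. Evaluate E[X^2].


E[X^2] = sum(x^2 * P(x))
= 1*2/7 + 4*3/14 + 49*2/7 + 81*3/14
= 65/2

65/2


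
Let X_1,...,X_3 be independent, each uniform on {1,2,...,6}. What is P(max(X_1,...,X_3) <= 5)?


P(max <= 5) = P(all X_i <= 5) = (P(X_1 <= 5))^3
= (5/6)^3 = 125/216

125/216


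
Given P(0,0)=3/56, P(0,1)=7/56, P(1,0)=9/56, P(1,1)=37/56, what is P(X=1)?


P(X=1) = P(1,0)+P(1,1) = 9/56 + 37/56 = 46/56 = 23/28

23/28


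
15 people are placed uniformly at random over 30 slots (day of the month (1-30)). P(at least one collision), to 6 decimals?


P(all different) = prod((30-i)/30 for i=0..14) = 0.014136
P(at least one match) = 1 - 0.014136 = 0.985864

0.985864


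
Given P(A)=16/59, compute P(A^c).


P(A') = 1 - P(A) = 1 - 16/59 = 43/59

43/59


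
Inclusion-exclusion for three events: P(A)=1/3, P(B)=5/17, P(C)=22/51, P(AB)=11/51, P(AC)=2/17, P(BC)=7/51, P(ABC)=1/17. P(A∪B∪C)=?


P(A∪B∪C) = P(A)+P(B)+P(C) - P(AB)-P(AC)-P(BC) + P(ABC)
= 1/3+5/17+22/51 - 11/51-2/17-7/51 + 1/17
= 11/17

11/17


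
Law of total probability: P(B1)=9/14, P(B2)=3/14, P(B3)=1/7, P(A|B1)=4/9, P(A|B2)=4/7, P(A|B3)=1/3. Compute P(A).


P(A) = P(A|B1)P(B1) + P(A|B2)P(B2) + P(A|B3)P(B3)
= 4/9*9/14 + 4/7*3/14 + 1/3*1/7
= 2/7 + 6/49 + 1/21 = 67/147

67/147


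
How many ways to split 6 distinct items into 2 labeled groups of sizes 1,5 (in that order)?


6! = 720
Denominator: 1!=1 * 5!=120
Coefficient = 720 / 120 = 6

6


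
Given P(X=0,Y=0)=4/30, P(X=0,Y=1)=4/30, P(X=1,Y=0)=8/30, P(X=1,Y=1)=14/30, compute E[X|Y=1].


P(Y=1) = 18/30
E[X|Y=1] = (0*4 + 1*14)/18 = 14/18 = 7/9

7/9


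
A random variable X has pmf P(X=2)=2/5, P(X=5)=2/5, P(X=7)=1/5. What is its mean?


E[X] = sum(x * P(x))
= 2*2/5 + 5*2/5 + 7*1/5
= 21/5

21/5


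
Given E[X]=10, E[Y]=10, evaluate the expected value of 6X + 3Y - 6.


E[6X + 3Y - 6] = 6*E[X] + 3*E[Y] - 6
= (6)*(10) + (3)*(10) + (-6)
= 60 + 30 - 6 = 84

84


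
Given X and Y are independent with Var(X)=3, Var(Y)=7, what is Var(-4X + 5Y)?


Independence => Cov(X,Y)=0
Var(-4X + 5Y) = (-4)^2*Var(X) + 5^2*Var(Y)
= 16*3 + 25*7 = 223

223


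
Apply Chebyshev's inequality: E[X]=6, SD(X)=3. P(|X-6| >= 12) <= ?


k = 12/3 = 4
Chebyshev: P(|X-mu| >= k*sigma) <= 1/k^2 = 1/4^2 = 1/16

1/16


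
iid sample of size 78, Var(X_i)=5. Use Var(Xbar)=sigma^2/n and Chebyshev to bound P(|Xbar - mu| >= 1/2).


Var(Xbar) = Var(X)/n = 5/78
Chebyshev: P(|Xbar-mu| >= 1/2) <= Var(Xbar)/(1/2)^2 = (5/78)/(1/4) = 10/39

10/39


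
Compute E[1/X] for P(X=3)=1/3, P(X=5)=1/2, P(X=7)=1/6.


E[1/X] = sum(g(x)*P(x))
= 1/3*1/3 + 1/5*1/2 + 1/7*1/6
= 74/315

74/315


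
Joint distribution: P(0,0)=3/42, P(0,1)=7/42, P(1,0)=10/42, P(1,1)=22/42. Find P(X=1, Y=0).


Read from table: P(X=1, Y=0) = 10/42 = 5/21

5/21


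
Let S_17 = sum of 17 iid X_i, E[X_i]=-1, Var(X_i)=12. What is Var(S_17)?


By independence, Var(S_n) = n*Var(X_1) = 17*12 = 204

204


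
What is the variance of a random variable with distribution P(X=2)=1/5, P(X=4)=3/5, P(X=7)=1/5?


E[X] = 21/5, E[X^2] = 101/5
Var(X) = E[X^2] - (E[X])^2 = 101/5 - (21/5)^2 = 64/25

64/25


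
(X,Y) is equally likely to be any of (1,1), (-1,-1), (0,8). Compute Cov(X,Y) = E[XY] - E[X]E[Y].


E[X]=0, E[Y]=8/3, E[XY]=2/3
Cov(X,Y) = E[XY] - E[X]E[Y] = 2/3 - 0*8/3 = 2/3

2/3


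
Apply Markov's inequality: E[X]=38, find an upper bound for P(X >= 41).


Markov: P(X >= a) <= E[X]/a
P(X >= 41) <= 38/41

38/41


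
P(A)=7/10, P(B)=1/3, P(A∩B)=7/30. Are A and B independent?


P(A)*P(B) = 7/10*1/3 = 7/30
P(A∩B) = 7/30, which equals P(A)P(B), so independent

Yes, A and B are independent


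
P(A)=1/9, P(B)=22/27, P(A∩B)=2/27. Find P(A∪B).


P(A∪B) = P(A) + P(B) - P(A∩B)
= 1/9 + 22/27 - 2/27 = 23/27

23/27


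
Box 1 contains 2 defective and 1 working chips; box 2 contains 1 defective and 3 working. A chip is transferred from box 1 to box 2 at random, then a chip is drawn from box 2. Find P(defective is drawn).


P(transfer defective) = 2/3; P(transfer working) = 1/3
If defective transferred: Urn II has 2 defective of 5, so P(defective|defective moved) = 2/5
If working transferred: Urn II has 1 defective of 5, so P(defective|working moved) = 1/5
By total probability: P(defective) = 2/3*2/5 + 1/3*1/5 = 1/3

1/3


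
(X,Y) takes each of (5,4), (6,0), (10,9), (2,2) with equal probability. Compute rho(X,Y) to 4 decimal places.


Cov(X,Y) = 6.9375, Var(X) = 8.1875, Var(Y) = 11.1875
rho = Cov/(sqrt(VarX)*sqrt(VarY)) = 0.7249

0.7249


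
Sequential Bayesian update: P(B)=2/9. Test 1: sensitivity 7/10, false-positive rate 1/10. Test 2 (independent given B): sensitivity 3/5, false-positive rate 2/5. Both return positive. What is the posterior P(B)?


After test 1: P(+) = 7/10*2/9 + 1/10*7/9 = 7/30
P(B|+) = (7/45)/(7/30) = 2/3
After test 2 (use post1 as new prior): P(+) = 3/5*2/3 + 2/5*1/3 = 8/15
P(B|+,+) = (2/5)/(8/15) = 3/4

3/4


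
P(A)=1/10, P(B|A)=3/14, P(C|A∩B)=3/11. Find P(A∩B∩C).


P(A∩B∩C) = P(A) * P(B|A) * P(C|A∩B)
= 1/10 * 3/14 * 3/11
= 3/140 * 3/11 = 9/1540

9/1540


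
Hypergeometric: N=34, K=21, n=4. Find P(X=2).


P(X=2) = C(21,2)*C(13,2) / C(34,4)
= 210*78 / 46376
= 16380/46376 = 4095/11594

4095/11594


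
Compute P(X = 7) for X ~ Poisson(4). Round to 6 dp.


P(X=7) = e^(-4) * 4^7 / 7!
≈ 0.01831563889 * 16384 / 5040
≈ 0.059540

0.059540


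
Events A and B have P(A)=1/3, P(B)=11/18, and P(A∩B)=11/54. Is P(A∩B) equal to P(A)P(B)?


P(A)*P(B) = 1/3*11/18 = 11/54
P(A∩B) = 11/54, which equals P(A)P(B), so independent

Yes, A and B are independent


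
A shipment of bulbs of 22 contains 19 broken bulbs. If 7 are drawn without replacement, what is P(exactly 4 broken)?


P(X=4) = C(19,4)*C(3,3) / C(22,7)
= 3876*1 / 170544
= 3876/170544 = 1/44

1/44


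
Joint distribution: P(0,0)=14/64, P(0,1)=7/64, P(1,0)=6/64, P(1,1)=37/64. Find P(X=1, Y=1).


Read from table: P(X=1, Y=1) = 37/64

37/64


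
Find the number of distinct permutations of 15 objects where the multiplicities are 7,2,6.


15! = 1307674368000
Denominator: 7!=5040 * 2!=2 * 6!=720
Coefficient = 1307674368000 / 7257600 = 180180

180180


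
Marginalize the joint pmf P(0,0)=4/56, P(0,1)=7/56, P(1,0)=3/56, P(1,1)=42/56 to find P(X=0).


P(X=0) = P(0,0)+P(0,1) = 4/56 + 7/56 = 11/56

11/56


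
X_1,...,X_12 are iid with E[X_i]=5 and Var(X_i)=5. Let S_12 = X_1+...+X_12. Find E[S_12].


E[S_n] = n*E[X_1] = 12*5 = 60

60


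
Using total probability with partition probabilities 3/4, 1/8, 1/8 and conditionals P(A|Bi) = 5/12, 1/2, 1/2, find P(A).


P(A) = P(A|B1)P(B1) + P(A|B2)P(B2) + P(A|B3)P(B3)
= 5/12*3/4 + 1/2*1/8 + 1/2*1/8
= 5/16 + 1/16 + 1/16 = 7/16

7/16


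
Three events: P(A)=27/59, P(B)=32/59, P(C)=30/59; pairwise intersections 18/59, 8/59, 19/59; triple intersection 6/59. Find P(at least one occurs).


P(A∪B∪C) = P(A)+P(B)+P(C) - P(AB)-P(AC)-P(BC) + P(ABC)
= 27/59+32/59+30/59 - 18/59-8/59-19/59 + 6/59
= 50/59

50/59


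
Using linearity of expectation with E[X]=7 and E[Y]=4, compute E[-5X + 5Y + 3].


E[-5X + 5Y + 3] = -5*E[X] + 5*E[Y] + 3
= (-5)*(7) + (5)*(4) + (3)
= -35 + 20 + 3 = -12

-12


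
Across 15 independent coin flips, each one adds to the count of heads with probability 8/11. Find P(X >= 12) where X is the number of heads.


P(X>=12) = P(X=12) + P(X=13) + P(X=14) + P(X=15)
= 844218771701760/4177248169415651 + 519519244124160/4177248169415651 + 197912092999680/4177248169415651 + 35184372088832/4177248169415651
= 1596834480914432/4177248169415651

1596834480914432/4177248169415651


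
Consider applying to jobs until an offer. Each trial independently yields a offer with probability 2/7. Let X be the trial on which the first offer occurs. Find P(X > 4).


P(X > 4) = P(first 4 trials all fail) = (1-p)^4 = (5/7)^4 = 625/2401

625/2401


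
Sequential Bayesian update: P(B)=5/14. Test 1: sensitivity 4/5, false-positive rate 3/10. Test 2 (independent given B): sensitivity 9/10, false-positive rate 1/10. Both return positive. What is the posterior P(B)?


After test 1: P(+) = 4/5*5/14 + 3/10*9/14 = 67/140
P(B|+) = (2/7)/(67/140) = 40/67
After test 2 (use post1 as new prior): P(+) = 9/10*40/67 + 1/10*27/67 = 387/670
P(B|+,+) = (36/67)/(387/670) = 40/43

40/43


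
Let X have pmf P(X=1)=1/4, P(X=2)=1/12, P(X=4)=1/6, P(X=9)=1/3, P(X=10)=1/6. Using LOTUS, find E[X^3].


E[X^3] = sum(g(x)*P(x))
= 1*1/4 + 8*1/12 + 64*1/6 + 729*1/3 + 1000*1/6
= 1685/4

1685/4


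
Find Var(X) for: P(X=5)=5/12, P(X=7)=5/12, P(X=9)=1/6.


E[X] = 13/2, E[X^2] = 133/3
Var(X) = E[X^2] - (E[X])^2 = 133/3 - (13/2)^2 = 25/12

25/12


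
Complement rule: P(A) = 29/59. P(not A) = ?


P(A') = 1 - P(A) = 1 - 29/59 = 30/59

30/59


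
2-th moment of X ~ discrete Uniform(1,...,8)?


E[X^2] = (1/8) * sum(x^2 for x=1..8)
= 204/8 = 51/2

51/2


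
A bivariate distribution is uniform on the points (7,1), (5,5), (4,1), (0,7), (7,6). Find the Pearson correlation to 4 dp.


Cov(X,Y) = -2.8000, Var(X) = 6.6400, Var(Y) = 6.4000
rho = Cov/(sqrt(VarX)*sqrt(VarY)) = -0.4295

-0.4295


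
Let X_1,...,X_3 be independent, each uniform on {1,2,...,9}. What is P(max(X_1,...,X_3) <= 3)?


P(max <= 3) = P(all X_i <= 3) = (P(X_1 <= 3))^3
= (3/9)^3 = (1/3)^3 = 1/27

1/27


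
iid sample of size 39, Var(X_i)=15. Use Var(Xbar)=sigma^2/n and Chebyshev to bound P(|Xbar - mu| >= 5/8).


Var(Xbar) = Var(X)/n = 15/39
Chebyshev: P(|Xbar-mu| >= 5/8) <= Var(Xbar)/(5/8)^2 = (5/13)/(25/64) = 64/65

64/65


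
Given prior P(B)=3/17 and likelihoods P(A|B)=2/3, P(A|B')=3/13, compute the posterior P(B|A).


P(A) = P(A|B)P(B) + P(A|B')P(B') = 2/3*3/17 + 3/13*14/17 = 4/13
P(B|A) = P(A|B)P(B)/P(A) = (2/17)/(4/13) = 13/34

13/34


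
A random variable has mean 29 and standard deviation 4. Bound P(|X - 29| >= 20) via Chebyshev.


k = 20/4 = 5
Chebyshev: P(|X-mu| >= k*sigma) <= 1/k^2 = 1/5^2 = 1/25

1/25


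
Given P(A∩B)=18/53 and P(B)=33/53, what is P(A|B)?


P(A|B) = P(A∩B)/P(B) = (18/53)/(33/53) = 18/33 = 6/11

6/11


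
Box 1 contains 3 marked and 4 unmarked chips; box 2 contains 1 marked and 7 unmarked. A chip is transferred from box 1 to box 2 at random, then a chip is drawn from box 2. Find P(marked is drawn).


P(transfer marked) = 3/7; P(transfer unmarked) = 4/7
If marked transferred: Urn II has 2 marked of 9, so P(marked|marked moved) = 2/9
If unmarked transferred: Urn II has 1 marked of 9, so P(marked|unmarked moved) = 1/9
By total probability: P(marked) = 3/7*2/9 + 4/7*1/9 = 10/63

10/63


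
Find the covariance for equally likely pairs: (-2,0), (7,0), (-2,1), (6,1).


E[X]=9/4, E[Y]=1/2, E[XY]=1
Cov(X,Y) = E[XY] - E[X]E[Y] = 1 - 9/4*1/2 = -1/8

-1/8


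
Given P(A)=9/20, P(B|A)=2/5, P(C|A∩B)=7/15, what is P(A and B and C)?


P(A∩B∩C) = P(A) * P(B|A) * P(C|A∩B)
= 9/20 * 2/5 * 7/15
= 9/50 * 7/15 = 21/250

21/250


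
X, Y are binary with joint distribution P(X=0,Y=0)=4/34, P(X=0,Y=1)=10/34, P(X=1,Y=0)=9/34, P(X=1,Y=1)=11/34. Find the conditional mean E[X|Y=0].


P(Y=0) = 13/34
E[X|Y=0] = (0*4 + 1*9)/13 = 9/13

9/13


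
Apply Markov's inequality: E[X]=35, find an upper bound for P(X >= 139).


Markov: P(X >= a) <= E[X]/a
P(X >= 139) <= 35/139

35/139


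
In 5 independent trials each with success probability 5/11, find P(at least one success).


P(at least one) = 1 - P(none)
P(none) = (1 - 5/11)^5 = (6/11)^5 = 7776/161051
P(at least one) = 1 - 7776/161051 = 153275/161051

153275/161051


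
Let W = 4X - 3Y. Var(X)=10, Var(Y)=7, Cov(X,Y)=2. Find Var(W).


Var(4X - 3Y) = 4^2*Var(X) + (-3)^2*Var(Y) + 2*4*(-3)*Cov(X,Y)
= 16*10 + 9*7 - 24*2
= 160 + 63 - 48 = 175

175


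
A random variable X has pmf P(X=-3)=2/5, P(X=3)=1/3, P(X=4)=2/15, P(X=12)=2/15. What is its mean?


E[X] = sum(x * P(x))
= -3*2/5 + 3*1/3 + 4*2/15 + 12*2/15
= 29/15

29/15


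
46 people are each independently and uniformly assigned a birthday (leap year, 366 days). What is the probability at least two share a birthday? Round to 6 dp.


P(all different) = prod((366-i)/366 for i=0..45) = 0.052187
P(at least one match) = 1 - 0.052187 = 0.947813

0.947813


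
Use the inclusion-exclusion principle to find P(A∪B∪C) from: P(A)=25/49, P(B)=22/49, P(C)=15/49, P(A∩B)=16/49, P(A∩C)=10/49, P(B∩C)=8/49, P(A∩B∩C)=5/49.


P(A∪B∪C) = P(A)+P(B)+P(C) - P(AB)-P(AC)-P(BC) + P(ABC)
= 25/49+22/49+15/49 - 16/49-10/49-8/49 + 5/49
= 33/49

33/49


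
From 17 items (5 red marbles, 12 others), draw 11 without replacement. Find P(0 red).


P(X=0) = C(5,0)*C(12,11) / C(17,11)
= 1*12 / 12376
= 12/12376 = 3/3094

3/3094


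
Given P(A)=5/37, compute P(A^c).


P(A') = 1 - P(A) = 1 - 5/37 = 32/37

32/37


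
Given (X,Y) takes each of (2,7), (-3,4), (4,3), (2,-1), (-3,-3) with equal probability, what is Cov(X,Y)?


E[X]=2/5, E[Y]=2, E[XY]=21/5
Cov(X,Y) = E[XY] - E[X]E[Y] = 21/5 - 2/5*2 = 17/5

17/5


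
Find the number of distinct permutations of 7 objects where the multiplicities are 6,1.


7! = 5040
Denominator: 6!=720 * 1!=1
Coefficient = 5040 / 720 = 7

7


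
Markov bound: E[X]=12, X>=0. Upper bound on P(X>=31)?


Markov: P(X >= a) <= E[X]/a
P(X >= 31) <= 12/31

12/31


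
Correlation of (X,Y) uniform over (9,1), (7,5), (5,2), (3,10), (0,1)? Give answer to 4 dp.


Cov(X,Y) = -1.4400, Var(X) = 9.7600, Var(Y) = 11.7600
rho = Cov/(sqrt(VarX)*sqrt(VarY)) = -0.1344

-0.1344


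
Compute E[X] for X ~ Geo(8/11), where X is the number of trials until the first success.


For geometric (trials until first success), E[X] = 1/p = 1/(8/11) = 11/8

11/8


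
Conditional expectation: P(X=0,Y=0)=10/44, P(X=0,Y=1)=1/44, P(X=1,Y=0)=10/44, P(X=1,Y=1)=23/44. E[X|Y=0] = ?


P(Y=0) = 20/44
E[X|Y=0] = (0*10 + 1*10)/20 = 10/20 = 1/2

1/2


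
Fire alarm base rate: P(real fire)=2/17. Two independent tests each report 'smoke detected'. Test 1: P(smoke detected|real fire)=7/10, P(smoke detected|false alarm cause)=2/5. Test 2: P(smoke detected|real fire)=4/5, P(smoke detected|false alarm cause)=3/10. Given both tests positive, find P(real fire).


After test 1: P(+) = 7/10*2/17 + 2/5*15/17 = 37/85
P(B|+) = (7/85)/(37/85) = 7/37
After test 2 (use post1 as new prior): P(+) = 4/5*7/37 + 3/10*30/37 = 73/185
P(B|+,+) = (28/185)/(73/185) = 28/73

28/73


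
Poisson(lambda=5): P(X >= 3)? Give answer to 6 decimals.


P(X>=3) = 1 - P(X<=2) = 1 - (e^(-5)*5^0/0! + e^(-5)*5^1/1! + e^(-5)*5^2/2!)
≈ 1 - (0.0067379470 + 0.0336897350 + 0.0842243375)
= 1 - 0.1246520195 = 0.8753479805
≈ 0.875348

0.875348


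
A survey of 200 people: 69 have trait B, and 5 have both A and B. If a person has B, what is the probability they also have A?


P(A|B) = P(A∩B)/P(B) = (5/200)/(69/200) = 5/69

5/69


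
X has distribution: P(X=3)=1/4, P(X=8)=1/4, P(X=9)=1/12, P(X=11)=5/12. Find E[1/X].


E[1/X] = sum(g(x)*P(x))
= 1/3*1/4 + 1/8*1/4 + 1/9*1/12 + 1/11*5/12
= 1537/9504

1537/9504


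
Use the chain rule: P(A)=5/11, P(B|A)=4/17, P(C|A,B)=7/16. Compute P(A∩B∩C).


P(A∩B∩C) = P(A) * P(B|A) * P(C|A∩B)
= 5/11 * 4/17 * 7/16
= 20/187 * 7/16 = 35/748

35/748


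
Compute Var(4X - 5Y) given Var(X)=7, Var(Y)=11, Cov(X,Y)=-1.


Var(4X - 5Y) = 4^2*Var(X) + (-5)^2*Var(Y) + 2*4*(-5)*Cov(X,Y)
= 16*7 + 25*11 - 40*(-1)
= 112 + 275 + 40 = 427

427


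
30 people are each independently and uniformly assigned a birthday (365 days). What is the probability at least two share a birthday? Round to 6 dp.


P(all different) = prod((365-i)/365 for i=0..29) = 0.293684
P(at least one match) = 1 - 0.293684 = 0.706316

0.706316


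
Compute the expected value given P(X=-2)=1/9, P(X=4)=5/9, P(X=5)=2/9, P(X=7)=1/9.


E[X] = sum(x * P(x))
= -2*1/9 + 4*5/9 + 5*2/9 + 7*1/9
= 35/9

35/9


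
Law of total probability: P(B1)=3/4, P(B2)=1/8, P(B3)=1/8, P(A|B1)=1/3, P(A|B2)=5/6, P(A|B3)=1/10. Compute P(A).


P(A) = P(A|B1)P(B1) + P(A|B2)P(B2) + P(A|B3)P(B3)
= 1/3*3/4 + 5/6*1/8 + 1/10*1/8
= 1/4 + 5/48 + 1/80 = 11/30

11/30


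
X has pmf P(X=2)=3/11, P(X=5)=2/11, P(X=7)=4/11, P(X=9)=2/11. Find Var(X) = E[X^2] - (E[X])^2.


E[X] = 62/11, E[X^2] = 420/11
Var(X) = E[X^2] - (E[X])^2 = 420/11 - (62/11)^2 = 776/121

776/121


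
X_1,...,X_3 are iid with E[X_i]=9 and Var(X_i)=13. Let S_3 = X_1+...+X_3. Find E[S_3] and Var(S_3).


E[S_n] = n*mu = 3*9 = 27
Var(S_n) = n*sigma^2 = 3*13 = 39

E[S_3]=27, Var(S_3)=39


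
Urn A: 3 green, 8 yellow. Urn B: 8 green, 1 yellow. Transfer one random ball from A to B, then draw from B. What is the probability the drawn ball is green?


P(transfer green) = 3/11; P(transfer yellow) = 8/11
If green transferred: Urn II has 9 green of 10, so P(green|green moved) = 9/10
If yellow transferred: Urn II has 8 green of 10, so P(green|yellow moved) = 4/5
By total probability: P(green) = 3/11*9/10 + 8/11*4/5 = 91/110

91/110


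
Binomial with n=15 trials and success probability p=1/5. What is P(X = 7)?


P(X=7) = C(15,7) * p^7 * (1-p)^8
= 6435 * 1/78125 * 65536/390625
= 84344832/6103515625

84344832/6103515625


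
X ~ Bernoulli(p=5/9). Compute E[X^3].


For Bernoulli: X in {0,1}
E[X^3] = 0^3*(1-5/9) + 1^3*5/9 = 5/9

5/9


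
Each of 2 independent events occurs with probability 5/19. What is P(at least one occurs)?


P(at least one) = 1 - P(none)
P(none) = (1 - 5/19)^2 = (14/19)^2 = 196/361
P(at least one) = 1 - 196/361 = 165/361

165/361


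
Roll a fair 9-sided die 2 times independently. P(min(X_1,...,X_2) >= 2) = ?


P(min >= 2) = P(all X_i >= 2) = (P(X_1 >= 2))^2
= (8/9)^2 = 64/81

64/81


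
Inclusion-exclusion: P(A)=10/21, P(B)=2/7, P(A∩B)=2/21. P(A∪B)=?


P(A∪B) = P(A) + P(B) - P(A∩B)
= 10/21 + 2/7 - 2/21 = 2/3

2/3


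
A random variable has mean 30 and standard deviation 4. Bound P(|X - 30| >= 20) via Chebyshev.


k = 20/4 = 5
Chebyshev: P(|X-mu| >= k*sigma) <= 1/k^2 = 1/5^2 = 1/25

1/25


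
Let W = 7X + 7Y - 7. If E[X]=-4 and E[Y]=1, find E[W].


E[7X + 7Y - 7] = 7*E[X] + 7*E[Y] - 7
= (7)*(-4) + (7)*(1) + (-7)
= -28 + 7 - 7 = -28

-28


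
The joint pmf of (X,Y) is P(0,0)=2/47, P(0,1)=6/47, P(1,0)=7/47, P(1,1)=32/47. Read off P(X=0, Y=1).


Read from table: P(X=0, Y=1) = 6/47

6/47


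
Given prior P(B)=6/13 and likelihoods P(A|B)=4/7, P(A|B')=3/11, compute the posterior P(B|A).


P(A) = P(A|B)P(B) + P(A|B')P(B') = 4/7*6/13 + 3/11*7/13 = 411/1001
P(B|A) = P(A|B)P(B)/P(A) = (24/91)/(411/1001) = 88/137

88/137


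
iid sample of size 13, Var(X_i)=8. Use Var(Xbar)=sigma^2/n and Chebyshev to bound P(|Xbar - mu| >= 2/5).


Var(Xbar) = Var(X)/n = 8/13
Chebyshev: P(|Xbar-mu| >= 2/5) <= Var(Xbar)/(2/5)^2 = (8/13)/(4/25) = 50/13
Bound exceeds 1, so trivial bound: 1

1


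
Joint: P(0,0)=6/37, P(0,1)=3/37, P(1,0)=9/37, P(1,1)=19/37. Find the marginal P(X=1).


P(X=1) = P(1,0)+P(1,1) = 9/37 + 19/37 = 28/37

28/37


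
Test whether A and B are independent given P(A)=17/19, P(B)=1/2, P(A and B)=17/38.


P(A)*P(B) = 17/19*1/2 = 17/38
P(A∩B) = 17/38, which equals P(A)P(B), so independent

Yes, A and B are independent


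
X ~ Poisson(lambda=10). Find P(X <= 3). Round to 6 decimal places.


P(X<=3) = e^(-10)*10^0/0! + e^(-10)*10^1/1! + e^(-10)*10^2/2! + e^(-10)*10^3/3!
≈ 0.0000453999 + 0.0004539993 + 0.0022699965 + 0.0075666550
= 0.0103360507
≈ 0.010336

0.010336


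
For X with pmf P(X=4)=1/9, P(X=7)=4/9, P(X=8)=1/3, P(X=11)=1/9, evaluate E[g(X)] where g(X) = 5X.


E[5X] = sum(g(x)*P(x))
= 20*1/9 + 35*4/9 + 40*1/3 + 55*1/9
= 335/9

335/9


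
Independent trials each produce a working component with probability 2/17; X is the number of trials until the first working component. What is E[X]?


For geometric (trials until first success), E[X] = 1/p = 1/(2/17) = 17/2

17/2


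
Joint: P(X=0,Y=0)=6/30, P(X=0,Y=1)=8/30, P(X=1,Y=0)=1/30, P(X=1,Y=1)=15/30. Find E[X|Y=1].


P(Y=1) = 23/30
E[X|Y=1] = (0*8 + 1*15)/23 = 15/23

15/23


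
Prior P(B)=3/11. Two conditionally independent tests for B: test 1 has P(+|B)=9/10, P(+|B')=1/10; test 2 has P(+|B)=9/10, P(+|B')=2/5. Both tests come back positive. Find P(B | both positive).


After test 1: P(+) = 9/10*3/11 + 1/10*8/11 = 7/22
P(B|+) = (27/110)/(7/22) = 27/35
After test 2 (use post1 as new prior): P(+) = 9/10*27/35 + 2/5*8/35 = 11/14
P(B|+,+) = (243/350)/(11/14) = 243/275

243/275


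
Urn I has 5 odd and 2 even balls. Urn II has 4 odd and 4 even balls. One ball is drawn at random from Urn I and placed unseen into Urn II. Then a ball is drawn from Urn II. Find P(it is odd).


P(transfer odd) = 5/7; P(transfer even) = 2/7
If odd transferred: Urn II has 5 odd of 9, so P(odd|odd moved) = 5/9
If even transferred: Urn II has 4 odd of 9, so P(odd|even moved) = 4/9
By total probability: P(odd) = 5/7*5/9 + 2/7*4/9 = 11/21

11/21


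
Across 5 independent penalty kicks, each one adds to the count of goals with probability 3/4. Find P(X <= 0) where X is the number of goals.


P(X<=0) = P(X=0)
= 1/1024
= 1/1024

1/1024


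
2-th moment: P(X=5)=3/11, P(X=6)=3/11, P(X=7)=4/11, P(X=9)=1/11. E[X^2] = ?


E[X^2] = sum(x^2 * P(x))
= 25*3/11 + 36*3/11 + 49*4/11 + 81*1/11
= 460/11

460/11


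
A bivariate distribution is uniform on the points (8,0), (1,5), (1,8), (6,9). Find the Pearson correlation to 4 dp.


Cov(X,Y) = -5.2500, Var(X) = 9.5000, Var(Y) = 12.2500
rho = Cov/(sqrt(VarX)*sqrt(VarY)) = -0.4867

-0.4867


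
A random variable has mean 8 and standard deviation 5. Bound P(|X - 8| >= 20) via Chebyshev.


k = 20/5 = 4
Chebyshev: P(|X-mu| >= k*sigma) <= 1/k^2 = 1/4^2 = 1/16

1/16


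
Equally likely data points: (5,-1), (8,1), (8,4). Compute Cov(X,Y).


E[X]=7, E[Y]=4/3, E[XY]=35/3
Cov(X,Y) = E[XY] - E[X]E[Y] = 35/3 - 7*4/3 = 7/3

7/3


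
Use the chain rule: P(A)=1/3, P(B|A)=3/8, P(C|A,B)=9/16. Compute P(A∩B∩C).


P(A∩B∩C) = P(A) * P(B|A) * P(C|A∩B)
= 1/3 * 3/8 * 9/16
= 1/8 * 9/16 = 9/128

9/128


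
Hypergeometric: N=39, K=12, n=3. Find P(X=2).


P(X=2) = C(12,2)*C(27,1) / C(39,3)
= 66*27 / 9139
= 1782/9139

1782/9139


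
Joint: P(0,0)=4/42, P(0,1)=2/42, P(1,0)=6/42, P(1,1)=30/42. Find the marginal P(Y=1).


P(Y=1) = P(0,1)+P(1,1) = 2/42 + 30/42 = 32/42 = 16/21

16/21


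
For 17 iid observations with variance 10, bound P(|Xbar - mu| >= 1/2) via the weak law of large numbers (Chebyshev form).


Var(Xbar) = Var(X)/n = 10/17
Chebyshev: P(|Xbar-mu| >= 1/2) <= Var(Xbar)/(1/2)^2 = (10/17)/(1/4) = 40/17
Bound exceeds 1, so trivial bound: 1

1


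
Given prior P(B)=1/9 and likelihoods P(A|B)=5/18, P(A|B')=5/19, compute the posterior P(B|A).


P(A) = P(A|B)P(B) + P(A|B')P(B') = 5/18*1/9 + 5/19*8/9 = 815/3078
P(B|A) = P(A|B)P(B)/P(A) = (5/162)/(815/3078) = 19/163

19/163


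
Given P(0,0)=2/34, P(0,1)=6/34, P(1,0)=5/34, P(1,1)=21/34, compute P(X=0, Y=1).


Read from table: P(X=0, Y=1) = 6/34 = 3/17

3/17


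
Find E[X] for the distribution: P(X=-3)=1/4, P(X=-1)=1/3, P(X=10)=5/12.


E[X] = sum(x * P(x))
= -3*1/4 - 1*1/3 + 10*5/12
= 37/12

37/12


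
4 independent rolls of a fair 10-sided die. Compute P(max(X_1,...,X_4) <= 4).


P(max <= 4) = P(all X_i <= 4) = (P(X_1 <= 4))^4
= (4/10)^4 = (2/5)^4 = 16/625

16/625


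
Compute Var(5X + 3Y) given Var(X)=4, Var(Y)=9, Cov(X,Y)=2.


Var(5X + 3Y) = 5^2*Var(X) + 3^2*Var(Y) + 2*5*3*Cov(X,Y)
= 25*4 + 9*9 + 30*2
= 100 + 81 + 60 = 241

241


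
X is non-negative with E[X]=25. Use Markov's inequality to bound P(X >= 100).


Markov: P(X >= a) <= E[X]/a
P(X >= 100) <= 25/100 = 1/4

1/4


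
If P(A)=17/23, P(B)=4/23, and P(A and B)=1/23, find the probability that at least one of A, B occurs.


P(A∪B) = P(A) + P(B) - P(A∩B)
= 17/23 + 4/23 - 1/23 = 20/23

20/23


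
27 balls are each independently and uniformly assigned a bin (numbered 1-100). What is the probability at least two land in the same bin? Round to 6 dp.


P(all different) = prod((100-i)/100 for i=0..26) = 0.020878
P(at least one match) = 1 - 0.020878 = 0.979122

0.979122


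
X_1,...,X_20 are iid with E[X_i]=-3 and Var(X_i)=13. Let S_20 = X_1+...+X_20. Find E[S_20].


E[S_n] = n*E[X_1] = 20*-3 = -60

-60


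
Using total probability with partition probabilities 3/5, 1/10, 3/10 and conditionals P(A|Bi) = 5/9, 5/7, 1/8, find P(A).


P(A) = P(A|B1)P(B1) + P(A|B2)P(B2) + P(A|B3)P(B3)
= 5/9*3/5 + 5/7*1/10 + 1/8*3/10
= 1/3 + 1/14 + 3/80 = 743/1680

743/1680


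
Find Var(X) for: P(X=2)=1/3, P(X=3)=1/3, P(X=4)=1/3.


E[X] = 3, E[X^2] = 29/3
Var(X) = E[X^2] - (E[X])^2 = 29/3 - (3)^2 = 2/3

2/3


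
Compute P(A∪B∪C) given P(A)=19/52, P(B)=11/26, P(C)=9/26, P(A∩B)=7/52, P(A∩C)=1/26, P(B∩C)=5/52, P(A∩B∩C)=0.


P(A∪B∪C) = P(A)+P(B)+P(C) - P(AB)-P(AC)-P(BC) + P(ABC)
= 19/52+11/26+9/26 - 7/52-1/26-5/52 + 0
= 45/52

45/52


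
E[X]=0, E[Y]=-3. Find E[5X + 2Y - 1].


E[5X + 2Y - 1] = 5*E[X] + 2*E[Y] - 1
= (5)*(0) + (2)*(-3) + (-1)
= 0 - 6 - 1 = -7

-7


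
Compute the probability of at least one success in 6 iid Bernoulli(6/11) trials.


P(at least one) = 1 - P(none)
P(none) = (1 - 6/11)^6 = (5/11)^6 = 15625/1771561
P(at least one) = 1 - 15625/1771561 = 1755936/1771561

1755936/1771561


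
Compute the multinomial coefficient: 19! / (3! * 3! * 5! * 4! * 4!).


19! = 121645100408832000
Denominator: 3!=6 * 3!=6 * 5!=120 * 4!=24 * 4!=24
Coefficient = 121645100408832000 / 2488320 = 48886437600

48886437600


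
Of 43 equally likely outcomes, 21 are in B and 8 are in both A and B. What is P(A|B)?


P(A|B) = P(A∩B)/P(B) = (8/43)/(21/43) = 8/21

8/21


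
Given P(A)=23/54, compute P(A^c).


P(A') = 1 - P(A) = 1 - 23/54 = 31/54

31/54


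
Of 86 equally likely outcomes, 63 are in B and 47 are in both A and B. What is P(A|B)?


P(A|B) = P(A∩B)/P(B) = (47/86)/(63/86) = 47/63

47/63


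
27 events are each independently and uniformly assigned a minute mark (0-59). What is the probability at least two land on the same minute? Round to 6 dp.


P(all different) = prod((60-i)/60 for i=0..26) = 0.000936
P(at least one match) = 1 - 0.000936 = 0.999064

0.999064


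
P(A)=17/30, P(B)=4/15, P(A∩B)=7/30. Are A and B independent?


P(A)*P(B) = 17/30*4/15 = 34/225
P(A∩B) = 7/30 != 34/225, so not independent

No, A and B are not independent


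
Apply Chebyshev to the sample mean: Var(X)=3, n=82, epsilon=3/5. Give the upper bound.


Var(Xbar) = Var(X)/n = 3/82
Chebyshev: P(|Xbar-mu| >= 3/5) <= Var(Xbar)/(3/5)^2 = (3/82)/(9/25) = 25/246

25/246


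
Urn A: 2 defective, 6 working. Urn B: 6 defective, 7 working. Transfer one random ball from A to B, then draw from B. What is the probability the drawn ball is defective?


P(transfer defective) = 2/8 = 1/4; P(transfer working) = 3/4
If defective transferred: Urn II has 7 defective of 14, so P(defective|defective moved) = 1/2
If working transferred: Urn II has 6 defective of 14, so P(defective|working moved) = 3/7
By total probability: P(defective) = 1/4*1/2 + 3/4*3/7 = 25/56

25/56


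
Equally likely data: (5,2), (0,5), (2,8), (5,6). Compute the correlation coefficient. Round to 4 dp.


Cov(X,Y) = -1.7500, Var(X) = 4.5000, Var(Y) = 4.6875
rho = Cov/(sqrt(VarX)*sqrt(VarY)) = -0.3810

-0.3810


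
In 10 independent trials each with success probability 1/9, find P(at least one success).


P(at least one) = 1 - P(none)
P(none) = (1 - 1/9)^10 = (8/9)^10 = 1073741824/3486784401
P(at least one) = 1 - 1073741824/3486784401 = 2413042577/3486784401

2413042577/3486784401


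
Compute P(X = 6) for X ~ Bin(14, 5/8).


P(X=6) = C(14,6) * p^6 * (1-p)^8
= 3003 * 15625/262144 * 6561/16777216
= 307854421875/4398046511104

307854421875/4398046511104


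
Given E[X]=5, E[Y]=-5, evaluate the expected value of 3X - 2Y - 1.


E[3X - 2Y - 1] = 3*E[X] - 2*E[Y] - 1
= (3)*(5) + (-2)*(-5) + (-1)
= 15 + 10 - 1 = 24

24


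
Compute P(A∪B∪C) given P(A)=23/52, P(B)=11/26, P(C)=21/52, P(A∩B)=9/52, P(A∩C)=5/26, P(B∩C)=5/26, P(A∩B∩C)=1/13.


P(A∪B∪C) = P(A)+P(B)+P(C) - P(AB)-P(AC)-P(BC) + P(ABC)
= 23/52+11/26+21/52 - 9/52-5/26-5/26 + 1/13
= 41/52

41/52


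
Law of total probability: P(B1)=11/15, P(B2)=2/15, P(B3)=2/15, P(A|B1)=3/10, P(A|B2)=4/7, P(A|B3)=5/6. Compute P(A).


P(A) = P(A|B1)P(B1) + P(A|B2)P(B2) + P(A|B3)P(B3)
= 3/10*11/15 + 4/7*2/15 + 5/6*2/15
= 11/50 + 8/105 + 1/9 = 1283/3150

1283/3150


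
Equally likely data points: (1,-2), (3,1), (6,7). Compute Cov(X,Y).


E[X]=10/3, E[Y]=2, E[XY]=43/3
Cov(X,Y) = E[XY] - E[X]E[Y] = 43/3 - 10/3*2 = 23/3

23/3


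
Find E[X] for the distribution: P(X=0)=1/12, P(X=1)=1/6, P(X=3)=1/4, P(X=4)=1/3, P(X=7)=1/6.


E[X] = sum(x * P(x))
= 0*1/12 + 1*1/6 + 3*1/4 + 4*1/3 + 7*1/6
= 41/12

41/12


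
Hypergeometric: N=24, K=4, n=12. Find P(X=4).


P(X=4) = C(4,4)*C(20,8) / C(24,12)
= 1*125970 / 2704156
= 125970/2704156 = 15/322

15/322


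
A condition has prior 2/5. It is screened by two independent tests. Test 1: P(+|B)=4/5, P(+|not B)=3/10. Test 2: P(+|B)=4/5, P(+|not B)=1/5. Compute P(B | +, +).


After test 1: P(+) = 4/5*2/5 + 3/10*3/5 = 1/2
P(B|+) = (8/25)/(1/2) = 16/25
After test 2 (use post1 as new prior): P(+) = 4/5*16/25 + 1/5*9/25 = 73/125
P(B|+,+) = (64/125)/(73/125) = 64/73

64/73


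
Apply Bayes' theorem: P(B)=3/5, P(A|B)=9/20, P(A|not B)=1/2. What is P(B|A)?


P(A) = P(A|B)P(B) + P(A|B')P(B') = 9/20*3/5 + 1/2*2/5 = 47/100
P(B|A) = P(A|B)P(B)/P(A) = (27/100)/(47/100) = 27/47

27/47


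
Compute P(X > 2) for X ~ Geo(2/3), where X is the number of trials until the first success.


P(X > 2) = P(first 2 trials all fail) = (1-p)^2 = (1/3)^2 = 1/9

1/9


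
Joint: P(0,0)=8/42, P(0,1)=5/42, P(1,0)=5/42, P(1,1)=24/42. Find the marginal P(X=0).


P(X=0) = P(0,0)+P(0,1) = 8/42 + 5/42 = 13/42

13/42


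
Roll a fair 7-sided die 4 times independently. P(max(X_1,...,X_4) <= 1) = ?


P(max <= 1) = P(all X_i <= 1) = (P(X_1 <= 1))^4
= (1/7)^4 = 1/2401

1/2401


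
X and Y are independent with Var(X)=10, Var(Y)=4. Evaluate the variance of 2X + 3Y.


Independence => Cov(X,Y)=0
Var(2X + 3Y) = 2^2*Var(X) + 3^2*Var(Y)
= 4*10 + 9*4 = 76

76


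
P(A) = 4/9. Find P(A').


P(A') = 1 - P(A) = 1 - 4/9 = 5/9

5/9


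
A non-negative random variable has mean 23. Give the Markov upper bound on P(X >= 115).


Markov: P(X >= a) <= E[X]/a
P(X >= 115) <= 23/115 = 1/5

1/5


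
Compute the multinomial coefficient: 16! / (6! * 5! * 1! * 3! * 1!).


16! = 20922789888000
Denominator: 6!=720 * 5!=120 * 1!=1 * 3!=6 * 1!=1
Coefficient = 20922789888000 / 518400 = 40360320

40360320


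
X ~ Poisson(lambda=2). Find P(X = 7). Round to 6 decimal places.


P(X=7) = e^(-2) * 2^7 / 7!
≈ 0.1353352832 * 128 / 5040
≈ 0.003437

0.003437


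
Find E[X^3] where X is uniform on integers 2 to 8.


E[X^3] = (1/7) * sum(x^3 for x=2..8)
= 1295/7 = 185

185


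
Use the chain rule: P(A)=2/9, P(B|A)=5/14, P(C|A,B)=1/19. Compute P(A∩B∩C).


P(A∩B∩C) = P(A) * P(B|A) * P(C|A∩B)
= 2/9 * 5/14 * 1/19
= 5/63 * 1/19 = 5/1197

5/1197


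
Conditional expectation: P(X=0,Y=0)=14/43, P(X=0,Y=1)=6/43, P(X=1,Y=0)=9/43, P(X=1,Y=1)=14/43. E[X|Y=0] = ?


P(Y=0) = 23/43
E[X|Y=0] = (0*14 + 1*9)/23 = 9/23

9/23


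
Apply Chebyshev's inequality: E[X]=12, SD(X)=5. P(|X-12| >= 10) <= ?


k = 10/5 = 2
Chebyshev: P(|X-mu| >= k*sigma) <= 1/k^2 = 1/2^2 = 1/4

1/4


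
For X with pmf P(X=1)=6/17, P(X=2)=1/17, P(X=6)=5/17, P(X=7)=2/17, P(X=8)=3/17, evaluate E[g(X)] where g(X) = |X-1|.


E[|X-1|] = sum(g(x)*P(x))
= 0*6/17 + 1*1/17 + 5*5/17 + 6*2/17 + 7*3/17
= 59/17

59/17


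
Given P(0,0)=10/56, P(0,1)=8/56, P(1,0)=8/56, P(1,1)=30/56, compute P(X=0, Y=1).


Read from table: P(X=0, Y=1) = 8/56 = 1/7

1/7


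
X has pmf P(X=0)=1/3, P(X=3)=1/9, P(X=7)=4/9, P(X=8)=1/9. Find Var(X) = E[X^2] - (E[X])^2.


E[X] = 13/3, E[X^2] = 269/9
Var(X) = E[X^2] - (E[X])^2 = 269/9 - (13/3)^2 = 100/9

100/9


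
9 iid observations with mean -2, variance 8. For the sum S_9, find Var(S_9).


By independence, Var(S_n) = n*Var(X_1) = 9*8 = 72

72


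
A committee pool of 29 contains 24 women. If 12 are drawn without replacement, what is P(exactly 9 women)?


P(X=9) = C(24,9)*C(5,3) / C(29,12)
= 1307504*10 / 51895935
= 13075040/51895935 = 5984/23751

5984/23751


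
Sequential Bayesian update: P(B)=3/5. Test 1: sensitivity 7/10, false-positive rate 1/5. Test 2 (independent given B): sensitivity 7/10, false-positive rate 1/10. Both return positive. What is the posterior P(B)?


After test 1: P(+) = 7/10*3/5 + 1/5*2/5 = 1/2
P(B|+) = (21/50)/(1/2) = 21/25
After test 2 (use post1 as new prior): P(+) = 7/10*21/25 + 1/10*4/25 = 151/250
P(B|+,+) = (147/250)/(151/250) = 147/151

147/151


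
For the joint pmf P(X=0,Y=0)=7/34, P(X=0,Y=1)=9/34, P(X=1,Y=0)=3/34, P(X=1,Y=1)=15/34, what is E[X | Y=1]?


P(Y=1) = 24/34
E[X|Y=1] = (0*9 + 1*15)/24 = 15/24 = 5/8

5/8


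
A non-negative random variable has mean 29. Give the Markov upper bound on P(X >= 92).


Markov: P(X >= a) <= E[X]/a
P(X >= 92) <= 29/92

29/92


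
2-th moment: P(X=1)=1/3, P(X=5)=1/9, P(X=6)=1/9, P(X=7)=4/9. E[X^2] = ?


E[X^2] = sum(x^2 * P(x))
= 1*1/3 + 25*1/9 + 36*1/9 + 49*4/9
= 260/9

260/9


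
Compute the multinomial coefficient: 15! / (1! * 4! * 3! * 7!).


15! = 1307674368000
Denominator: 1!=1 * 4!=24 * 3!=6 * 7!=5040
Coefficient = 1307674368000 / 725760 = 1801800

1801800


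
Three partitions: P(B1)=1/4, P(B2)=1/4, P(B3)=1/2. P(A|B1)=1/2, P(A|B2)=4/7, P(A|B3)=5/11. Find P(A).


P(A) = P(A|B1)P(B1) + P(A|B2)P(B2) + P(A|B3)P(B3)
= 1/2*1/4 + 4/7*1/4 + 5/11*1/2
= 1/8 + 1/7 + 5/22 = 305/616

305/616
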